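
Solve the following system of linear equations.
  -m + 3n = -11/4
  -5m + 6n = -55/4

m = 11/4, n = 0

Row-reduce the augmented matrix:
R1 ← R1 / (-1).
R2 ← R2 + 5·R1.
R2 ← R2 / (-9).
R1 ← R1 + 3·R2.
Reading off the reduced rows gives m = 11/4, n = 0.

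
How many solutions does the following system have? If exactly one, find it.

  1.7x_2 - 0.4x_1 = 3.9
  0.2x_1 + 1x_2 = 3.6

x_1 = 3, x_2 = 3

From equation 2: x_2 = 18/5 − 1/5·x_1.
Substitute into equation 1 and solve: x_1 = 3.
Then x_2 = 3.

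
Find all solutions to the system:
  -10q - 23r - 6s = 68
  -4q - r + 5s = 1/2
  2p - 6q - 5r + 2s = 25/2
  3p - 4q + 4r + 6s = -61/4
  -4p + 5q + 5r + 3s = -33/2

p = -11/4, q = -3, r = -1, s = -5/2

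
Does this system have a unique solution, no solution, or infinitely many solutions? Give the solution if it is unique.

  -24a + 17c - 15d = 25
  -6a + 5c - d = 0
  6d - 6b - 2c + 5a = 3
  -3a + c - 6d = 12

Row-reduce:
R1 ← R1 / (-24).
R2 ← R2 + 6·R1.
R3 ← R3 − 5·R1.
R4 ← R4 + 3·R1.
Swap R2 and R3.
R2 ← R2 / (-6).
R3 ← R3 / (3/4).
R1 ← R1 + 17/24·R3.
R2 ← R2 + 37/144·R3.
R4 ← R4 + 9/8·R3.
Row 4 reduces to 0 = -1/2, a contradiction. The system is inconsistent.

no solution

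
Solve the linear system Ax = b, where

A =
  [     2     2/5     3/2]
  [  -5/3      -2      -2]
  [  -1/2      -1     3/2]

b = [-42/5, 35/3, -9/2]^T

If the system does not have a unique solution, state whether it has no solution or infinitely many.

x_1 = -1, x_2 = -1, x_3 = -4

Row-reduce the augmented matrix:
R1 ← R1 / (2).
R2 ← R2 + 5/3·R1.
R3 ← R3 + 1/2·R1.
R2 ← R2 / (-5/3).
R1 ← R1 − 1/5·R2.
R3 ← R3 + 9/10·R2.
R3 ← R3 / (57/25).
R1 ← R1 − 33/50·R3.
R2 ← R2 − 9/20·R3.
Reading off the reduced rows gives x_1 = -1, x_2 = -1, x_3 = -4.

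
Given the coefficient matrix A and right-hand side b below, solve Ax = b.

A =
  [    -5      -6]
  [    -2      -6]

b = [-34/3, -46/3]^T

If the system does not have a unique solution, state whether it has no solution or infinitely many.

x_1 = -4/3, x_2 = 3

Row-reduce the augmented matrix:
R1 ← R1 / (-5).
R2 ← R2 + 2·R1.
R2 ← R2 / (-18/5).
R1 ← R1 − 6/5·R2.
Reading off the reduced rows gives x_1 = -4/3, x_2 = 3.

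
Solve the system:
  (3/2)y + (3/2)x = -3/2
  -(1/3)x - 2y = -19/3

x = -5, y = 4

Row-reduce the augmented matrix:
R1 ← R1 / (3/2).
R2 ← R2 + 1/3·R1.
R2 ← R2 / (-5/3).
R1 ← R1 − 1·R2.
Reading off the reduced rows gives x = -5, y = 4.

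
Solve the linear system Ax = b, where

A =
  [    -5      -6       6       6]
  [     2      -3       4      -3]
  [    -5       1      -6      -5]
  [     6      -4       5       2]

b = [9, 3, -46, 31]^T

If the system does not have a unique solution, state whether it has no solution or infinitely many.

x_1 = 3, x_2 = 2, x_3 = 3, x_4 = 3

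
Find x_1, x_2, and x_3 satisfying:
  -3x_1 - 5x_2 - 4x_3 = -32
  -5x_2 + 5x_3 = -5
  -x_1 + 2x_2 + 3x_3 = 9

x_1 = 3, x_2 = 3, x_3 = 2

Row-reduce the augmented matrix:
R1 ← R1 / (-3).
R3 ← R3 + 1·R1.
R2 ← R2 / (-5).
R1 ← R1 − 5/3·R2.
R3 ← R3 − 11/3·R2.
R3 ← R3 / (8).
R1 ← R1 − 3·R3.
R2 ← R2 + 1·R3.
Reading off the reduced rows gives x_1 = 3, x_2 = 3, x_3 = 2.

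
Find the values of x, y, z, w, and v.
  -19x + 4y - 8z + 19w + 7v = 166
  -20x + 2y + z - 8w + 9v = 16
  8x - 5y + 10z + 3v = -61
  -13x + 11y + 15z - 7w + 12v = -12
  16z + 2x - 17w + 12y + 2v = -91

Row-reduce the augmented matrix:
R1 ← R1 / (-19).
R2 ← R2 + 20·R1.
R3 ← R3 − 8·R1.
R4 ← R4 + 13·R1.
R5 ← R5 − 2·R1.
R2 ← R2 / (-42/19).
R1 ← R1 + 4/19·R2.
R3 ← R3 + 63/19·R2.
R4 ← R4 − 157/19·R2.
R5 ← R5 − 236/19·R2.
R3 ← R3 / (-15/2).
R1 ← R1 + 10/21·R3.
R2 ← R2 + 179/42·R3.
R4 ← R4 − 2339/42·R3.
R5 ← R5 − 1430/21·R3.
R4 ← R4 / (15536/63).
R1 ← R1 + 95/63·R4.
R2 ← R2 + 992/63·R4.
R3 ← R3 + 20/3·R4.
R5 ← R5 − 17743/63·R4.
R5 ← R5 / (-93099/77680).
R1 ← R1 + 7857/15536·R5.
R2 ← R2 + 1057/4855·R5.
R3 ← R3 − 11569/19420·R5.
R4 ← R4 − 12379/77680·R5.
Reading off the reduced rows gives x = -4, y = 2, z = -1, w = 5, v = -3.

x = -4, y = 2, z = -1, w = 5, v = -3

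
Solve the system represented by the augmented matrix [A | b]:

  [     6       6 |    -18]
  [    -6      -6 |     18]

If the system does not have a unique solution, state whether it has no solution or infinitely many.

infinitely many solutions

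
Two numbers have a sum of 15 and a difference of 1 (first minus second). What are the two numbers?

Let x = first number, y = second number.
  x + y = 15
  x - y = 1
Row-reduce the augmented matrix:
R2 ← R2 − 1·R1.
R2 ← R2 / (-2).
R1 ← R1 − 1·R2.
Reading off the reduced rows gives x = 8, y = 7.

first number: 8, second number: 7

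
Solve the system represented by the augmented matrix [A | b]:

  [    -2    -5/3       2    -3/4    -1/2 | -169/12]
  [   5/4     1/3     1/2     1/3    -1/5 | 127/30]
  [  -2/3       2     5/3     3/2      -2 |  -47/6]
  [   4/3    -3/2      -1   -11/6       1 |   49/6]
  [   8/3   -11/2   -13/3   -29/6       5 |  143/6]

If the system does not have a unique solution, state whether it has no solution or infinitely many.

Row-reduce:
R1 ← R1 / (-2).
R2 ← R2 − 5/4·R1.
R3 ← R3 + 2/3·R1.
R4 ← R4 − 4/3·R1.
R5 ← R5 − 8/3·R1.
R2 ← R2 / (-17/24).
R1 ← R1 − 5/6·R2.
R3 ← R3 − 23/9·R2.
R4 ← R4 + 47/18·R2.
R5 ← R5 + 139/18·R2.
R3 ← R3 / (373/51).
R1 ← R1 − 18/17·R3.
R2 ← R2 + 42/17·R3.
R4 ← R4 + 104/17·R3.
R5 ← R5 + 1058/51·R3.
R4 ← R4 / (-20921/26856).
R1 ← R1 − 37/1119·R4.
R2 ← R2 − 921/1492·R4.
R3 ← R3 − 193/1119·R4.
R5 ← R5 + 20921/26856·R4.
Rank is 4 with 5 unknowns, leaving x_5 free.

infinitely many solutions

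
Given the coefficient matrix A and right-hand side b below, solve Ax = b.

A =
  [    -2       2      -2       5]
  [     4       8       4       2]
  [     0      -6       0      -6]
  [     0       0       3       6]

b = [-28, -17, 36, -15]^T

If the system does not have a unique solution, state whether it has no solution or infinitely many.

Row-reduce:
R1 ← R1 / (-2).
R2 ← R2 − 4·R1.
R2 ← R2 / (12).
R1 ← R1 + 1·R2.
R3 ← R3 + 6·R2.
Swap R3 and R4.
R3 ← R3 / (3).
R1 ← R1 − 1·R3.
Row 4 reduces to 0 = -1/2, a contradiction. The system is inconsistent.

no solution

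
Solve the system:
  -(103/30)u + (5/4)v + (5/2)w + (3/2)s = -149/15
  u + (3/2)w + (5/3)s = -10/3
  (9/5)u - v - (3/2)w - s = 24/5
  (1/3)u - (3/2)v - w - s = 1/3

no solution

Row-reduce:
R1 ← R1 / (-103/30).
R2 ← R2 − 1·R1.
R3 ← R3 − 9/5·R1.
R4 ← R4 − 1/3·R1.
R2 ← R2 / (75/206).
R1 ← R1 + 75/206·R2.
R3 ← R3 + 71/206·R2.
R4 ← R4 + 142/103·R2.
R3 ← R3 / (48/25).
R1 ← R1 − 3/2·R3.
R2 ← R2 − 153/25·R3.
R4 ← R4 − 192/25·R3.
Row 4 reduces to 0 = 1, a contradiction. The system is inconsistent.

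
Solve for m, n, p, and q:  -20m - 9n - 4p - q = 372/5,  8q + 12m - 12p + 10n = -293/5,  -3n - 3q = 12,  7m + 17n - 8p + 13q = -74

m = -12/5, n = -5/2, p = -3/5, q = -3/2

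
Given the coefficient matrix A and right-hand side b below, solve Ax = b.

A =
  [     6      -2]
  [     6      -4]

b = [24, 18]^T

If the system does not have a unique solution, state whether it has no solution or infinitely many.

x_1 = 5, x_2 = 3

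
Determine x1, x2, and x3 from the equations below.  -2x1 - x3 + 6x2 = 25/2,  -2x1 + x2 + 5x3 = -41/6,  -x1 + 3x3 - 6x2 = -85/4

Row-reduce the augmented matrix:
R1 ← R1 / (-2).
R2 ← R2 + 2·R1.
R3 ← R3 + 1·R1.
R2 ← R2 / (-5).
R1 ← R1 + 3·R2.
R3 ← R3 + 9·R2.
R3 ← R3 / (-73/10).
R1 ← R1 + 31/10·R3.
R2 ← R2 + 6/5·R3.
Reading off the reduced rows gives x1 = 9/4, x2 = 8/3, x3 = -1.

x1 = 9/4, x2 = 8/3, x3 = -1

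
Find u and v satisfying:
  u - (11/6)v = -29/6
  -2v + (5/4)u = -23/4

u = -3, v = 1

From equation 1: u = -29/6 + 11/6·v.
Substitute into equation 2 and solve: v = 1.
Then u = -3.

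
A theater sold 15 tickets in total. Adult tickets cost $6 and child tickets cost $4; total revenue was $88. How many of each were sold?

adult tickets: 14, child tickets: 1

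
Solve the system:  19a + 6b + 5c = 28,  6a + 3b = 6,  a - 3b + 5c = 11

no solution

Row-reduce:
R1 ← R1 / (19).
R2 ← R2 − 6·R1.
R3 ← R3 − 1·R1.
R2 ← R2 / (21/19).
R1 ← R1 − 6/19·R2.
R3 ← R3 + 63/19·R2.
Row 3 reduces to 0 = 1, a contradiction. The system is inconsistent.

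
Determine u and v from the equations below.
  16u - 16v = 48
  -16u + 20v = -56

Row-reduce the augmented matrix:
R1 ← R1 / (16).
R2 ← R2 + 16·R1.
R2 ← R2 / (4).
R1 ← R1 + 1·R2.
Reading off the reduced rows gives u = 1, v = -2.

u = 1, v = -2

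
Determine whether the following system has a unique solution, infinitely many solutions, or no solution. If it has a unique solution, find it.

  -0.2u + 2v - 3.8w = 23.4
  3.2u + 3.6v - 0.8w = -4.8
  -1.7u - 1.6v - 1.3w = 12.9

Row-reduce the augmented matrix:
R1 ← R1 / (-1/5).
R2 ← R2 − 16/5·R1.
R3 ← R3 + 17/10·R1.
R2 ← R2 / (178/5).
R1 ← R1 + 10·R2.
R3 ← R3 + 93/5·R2.
R3 ← R3 / (-527/445).
R1 ← R1 − 151/89·R3.
R2 ← R2 + 154/89·R3.
Reading off the reduced rows gives u = -3, v = 0, w = -6.

u = -3, v = 0, w = -6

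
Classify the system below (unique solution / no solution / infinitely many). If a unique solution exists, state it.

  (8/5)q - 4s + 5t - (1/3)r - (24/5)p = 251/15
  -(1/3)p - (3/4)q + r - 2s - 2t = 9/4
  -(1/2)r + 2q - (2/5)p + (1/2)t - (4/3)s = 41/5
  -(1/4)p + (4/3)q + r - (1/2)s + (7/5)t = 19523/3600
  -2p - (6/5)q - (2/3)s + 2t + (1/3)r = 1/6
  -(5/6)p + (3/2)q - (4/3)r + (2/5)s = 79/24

Row-reduce the augmented matrix:
R1 ← R1 / (-24/5).
R2 ← R2 + 1/3·R1.
R3 ← R3 + 2/5·R1.
R4 ← R4 + 1/4·R1.
R5 ← R5 + 2·R1.
R6 ← R6 + 5/6·R1.
R2 ← R2 / (-31/36).
R1 ← R1 + 1/3·R2.
R3 ← R3 − 28/15·R2.
R4 ← R4 − 5/4·R2.
R5 ← R5 + 28/15·R2.
R6 ← R6 − 11/9·R2.
R3 ← R3 / (3247/1860).
R1 ← R1 + 81/248·R3.
R2 ← R2 + 221/186·R3.
R4 ← R4 − 22343/8928·R3.
R5 ← R5 + 3247/1860·R3.
R6 ← R6 − 263/1488·R3.
R4 ← R4 / (466853/116892).
R1 ← R1 − 1995/3247·R4.
R2 ← R2 + 700/573·R4.
R3 ← R3 + 8804/3247·R4.
R6 ← R6 + 84821/97410·R4.
Swap R5 and R6.
R5 ← R5 / (-61227891/23342650).
R1 ← R1 + 851703/466853·R5.
R2 ← R2 − 382980/466853·R5.
R3 ← R3 − 1084143/2334265·R5.
R4 ← R4 − 5736003/4668530·R5.
R6 reduces to 0 = 0, so the extra equation is consistent.
Reading off the reduced rows gives p = -3/4, q = 8/3, r = 2/5, s = -2, t = 1/5.

p = -3/4, q = 8/3, r = 2/5, s = -2, t = 1/5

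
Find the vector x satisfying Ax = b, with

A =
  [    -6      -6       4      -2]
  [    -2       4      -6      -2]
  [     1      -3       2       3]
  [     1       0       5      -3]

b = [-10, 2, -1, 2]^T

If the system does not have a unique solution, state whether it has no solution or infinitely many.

no solution

Row-reduce:
R1 ← R1 / (-6).
R2 ← R2 + 2·R1.
R3 ← R3 − 1·R1.
R4 ← R4 − 1·R1.
R2 ← R2 / (6).
R1 ← R1 − 1·R2.
R3 ← R3 + 4·R2.
R4 ← R4 + 1·R2.
R3 ← R3 / (-20/9).
R1 ← R1 − 5/9·R3.
R2 ← R2 + 11/9·R3.
R4 ← R4 − 40/9·R3.
Row 4 reduces to 0 = 3, a contradiction. The system is inconsistent.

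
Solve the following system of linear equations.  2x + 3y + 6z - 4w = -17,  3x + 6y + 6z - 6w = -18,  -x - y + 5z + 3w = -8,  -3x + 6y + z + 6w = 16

Row-reduce the augmented matrix:
R1 ← R1 / (2).
R2 ← R2 − 3·R1.
R3 ← R3 + 1·R1.
R4 ← R4 + 3·R1.
R2 ← R2 / (3/2).
R1 ← R1 − 3/2·R2.
R3 ← R3 − 1/2·R2.
R4 ← R4 − 21/2·R2.
R3 ← R3 / (9).
R1 ← R1 − 6·R3.
R2 ← R2 + 2·R3.
R4 ← R4 − 31·R3.
R4 ← R4 / (-31/9).
R1 ← R1 + 8/3·R4.
R2 ← R2 − 2/9·R4.
R3 ← R3 − 1/9·R4.
Reading off the reduced rows gives x = -6, y = 1, z = -2, w = -1.

x = -6, y = 1, z = -2, w = -1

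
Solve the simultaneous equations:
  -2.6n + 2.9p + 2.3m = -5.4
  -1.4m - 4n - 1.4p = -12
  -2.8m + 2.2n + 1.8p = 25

m = -4, n = 3, p = 4

Row-reduce the augmented matrix:
R1 ← R1 / (23/10).
R2 ← R2 + 7/5·R1.
R3 ← R3 + 14/5·R1.
R2 ← R2 / (-642/115).
R1 ← R1 + 26/23·R2.
R3 ← R3 + 111/115·R2.
R3 ← R3 / (2818/535).
R1 ← R1 − 127/107·R3.
R2 ← R2 + 7/107·R3.
Reading off the reduced rows gives m = -4, n = 3, p = 4.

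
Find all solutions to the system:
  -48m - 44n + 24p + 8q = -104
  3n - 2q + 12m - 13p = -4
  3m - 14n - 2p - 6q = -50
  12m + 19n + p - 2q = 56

infinitely many solutions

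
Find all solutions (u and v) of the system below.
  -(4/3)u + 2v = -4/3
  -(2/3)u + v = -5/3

no solution

Row-reduce:
R1 ← R1 / (-4/3).
R2 ← R2 + 2/3·R1.
Row 2 reduces to 0 = -1, a contradiction. The system is inconsistent.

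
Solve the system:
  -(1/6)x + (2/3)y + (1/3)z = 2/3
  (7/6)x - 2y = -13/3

Row-reduce:
R1 ← R1 / (-1/6).
R2 ← R2 − 7/6·R1.
R2 ← R2 / (8/3).
R1 ← R1 + 4·R2.
Rank is 2 with 3 unknowns, leaving z free.

infinitely many solutions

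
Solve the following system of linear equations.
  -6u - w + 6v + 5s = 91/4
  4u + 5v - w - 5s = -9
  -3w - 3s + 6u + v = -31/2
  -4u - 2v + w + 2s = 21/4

u = 0, v = 7/4, w = 11/4, s = 3

Row-reduce the augmented matrix:
R1 ← R1 / (-6).
R2 ← R2 − 4·R1.
R3 ← R3 − 6·R1.
R4 ← R4 + 4·R1.
R2 ← R2 / (9).
R1 ← R1 + 1·R2.
R3 ← R3 − 7·R2.
R4 ← R4 + 6·R2.
R3 ← R3 / (-73/27).
R1 ← R1 + 1/54·R3.
R2 ← R2 + 5/27·R3.
R4 ← R4 − 5/9·R3.
R4 ← R4 / (-129/73).
R1 ← R1 + 76/73·R4.
R2 ← R2 + 30/73·R4.
R3 ← R3 + 89/73·R4.
Reading off the reduced rows gives u = 0, v = 7/4, w = 11/4, s = 3.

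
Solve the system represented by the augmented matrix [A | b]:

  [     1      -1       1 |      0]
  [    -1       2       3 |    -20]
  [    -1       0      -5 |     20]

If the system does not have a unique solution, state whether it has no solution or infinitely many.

infinitely many solutions

Row-reduce:
R2 ← R2 + 1·R1.
R3 ← R3 + 1·R1.
R1 ← R1 + 1·R2.
R3 ← R3 + 1·R2.
Rank is 2 with 3 unknowns, leaving x_3 free.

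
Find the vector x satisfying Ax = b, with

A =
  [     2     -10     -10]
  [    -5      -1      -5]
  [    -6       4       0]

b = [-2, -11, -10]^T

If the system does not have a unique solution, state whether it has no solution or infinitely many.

infinitely many solutions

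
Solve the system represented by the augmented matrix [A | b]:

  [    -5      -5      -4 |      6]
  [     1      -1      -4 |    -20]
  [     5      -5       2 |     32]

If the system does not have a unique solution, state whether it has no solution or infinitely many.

x_1 = -1, x_2 = -5, x_3 = 6

Row-reduce the augmented matrix:
R1 ← R1 / (-5).
R2 ← R2 − 1·R1.
R3 ← R3 − 5·R1.
R2 ← R2 / (-2).
R1 ← R1 − 1·R2.
R3 ← R3 + 10·R2.
R3 ← R3 / (22).
R1 ← R1 + 8/5·R3.
R2 ← R2 − 12/5·R3.
Reading off the reduced rows gives x_1 = -1, x_2 = -5, x_3 = 6.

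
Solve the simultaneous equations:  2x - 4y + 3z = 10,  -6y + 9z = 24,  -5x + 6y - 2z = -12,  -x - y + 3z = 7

x = 6, y = 5, z = 6

Row-reduce the augmented matrix:
R1 ← R1 / (2).
R3 ← R3 + 5·R1.
R4 ← R4 + 1·R1.
R2 ← R2 / (-6).
R1 ← R1 + 2·R2.
R3 ← R3 + 4·R2.
R4 ← R4 + 3·R2.
R3 ← R3 / (-1/2).
R1 ← R1 + 3/2·R3.
R2 ← R2 + 3/2·R3.
R4 reduces to 0 = 0, so the extra equation is consistent.
Reading off the reduced rows gives x = 6, y = 5, z = 6.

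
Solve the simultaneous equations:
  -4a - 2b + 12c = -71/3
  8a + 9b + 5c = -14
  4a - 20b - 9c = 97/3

a = 1/4, b = -2/3, c = -2

Row-reduce the augmented matrix:
R1 ← R1 / (-4).
R2 ← R2 − 8·R1.
R3 ← R3 − 4·R1.
R2 ← R2 / (5).
R1 ← R1 − 1/2·R2.
R3 ← R3 + 22·R2.
R3 ← R3 / (653/5).
R1 ← R1 + 59/10·R3.
R2 ← R2 − 29/5·R3.
Reading off the reduced rows gives a = 1/4, b = -2/3, c = -2.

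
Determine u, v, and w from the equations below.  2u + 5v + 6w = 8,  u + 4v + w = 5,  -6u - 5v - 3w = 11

Row-reduce the augmented matrix:
R1 ← R1 / (2).
R2 ← R2 − 1·R1.
R3 ← R3 + 6·R1.
R2 ← R2 / (3/2).
R1 ← R1 − 5/2·R2.
R3 ← R3 − 10·R2.
R3 ← R3 / (85/3).
R1 ← R1 − 19/3·R3.
R2 ← R2 + 4/3·R3.
Reading off the reduced rows gives u = -4, v = 2, w = 1.

u = -4, v = 2, w = 1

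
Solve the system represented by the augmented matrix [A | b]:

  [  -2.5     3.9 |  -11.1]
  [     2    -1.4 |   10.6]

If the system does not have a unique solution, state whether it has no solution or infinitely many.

x_1 = 6, x_2 = 1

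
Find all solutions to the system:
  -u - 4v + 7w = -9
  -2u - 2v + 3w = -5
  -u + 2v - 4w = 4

infinitely many solutions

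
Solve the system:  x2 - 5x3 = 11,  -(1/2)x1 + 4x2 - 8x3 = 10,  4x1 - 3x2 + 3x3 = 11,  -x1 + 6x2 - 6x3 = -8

no solution

Row-reduce:
Swap R1 and R2.
R1 ← R1 / (-1/2).
R3 ← R3 − 4·R1.
R4 ← R4 + 1·R1.
R1 ← R1 + 8·R2.
R3 ← R3 − 29·R2.
R4 ← R4 + 2·R2.
R3 ← R3 / (84).
R1 ← R1 + 24·R3.
R2 ← R2 + 5·R3.
Row 4 reduces to 0 = -6, a contradiction. The system is inconsistent.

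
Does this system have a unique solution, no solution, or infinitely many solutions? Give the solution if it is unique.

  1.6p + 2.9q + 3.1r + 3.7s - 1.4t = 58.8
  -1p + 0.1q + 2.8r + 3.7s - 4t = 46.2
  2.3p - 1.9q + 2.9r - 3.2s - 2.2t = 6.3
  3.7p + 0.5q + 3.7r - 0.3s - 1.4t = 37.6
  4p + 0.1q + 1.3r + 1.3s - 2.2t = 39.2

p = 4, q = 5, r = 4, s = 5, t = -5

Row-reduce the augmented matrix:
R1 ← R1 / (8/5).
R2 ← R2 + 1·R1.
R3 ← R3 − 23/10·R1.
R4 ← R4 − 37/10·R1.
R5 ← R5 − 4·R1.
R2 ← R2 / (153/80).
R1 ← R1 − 29/16·R2.
R3 ← R3 + 971/160·R2.
R4 ← R4 + 993/160·R2.
R5 ← R5 + 143/20·R2.
R3 ← R3 / (41239/3060).
R1 ← R1 + 781/306·R3.
R2 ← R2 − 379/153·R3.
R4 ← R4 − 12143/1020·R3.
R5 ← R5 − 1723/153·R3.
R4 ← R4 / (109405/82478).
R1 ← R1 + 5195/3749·R4.
R2 ← R2 − 49601/41239·R4.
R3 ← R3 − 32314/41239·R4.
R5 ← R5 − 1176112/206195·R4.
R5 ← R5 / (-8725598/2735125).
R1 ← R1 − 67996/109405·R5.
R2 ← R2 − 255096/547025·R5.
R3 ← R3 + 586506/547025·R5.
R4 ← R4 + 62544/547025·R5.
Reading off the reduced rows gives p = 4, q = 5, r = 4, s = 5, t = -5.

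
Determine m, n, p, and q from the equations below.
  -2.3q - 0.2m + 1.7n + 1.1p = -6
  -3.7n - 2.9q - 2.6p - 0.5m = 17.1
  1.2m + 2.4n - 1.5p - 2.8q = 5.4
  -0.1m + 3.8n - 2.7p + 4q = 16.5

m = -3, n = 0, p = -6, q = 0

Row-reduce the augmented matrix:
R1 ← R1 / (-1/5).
R2 ← R2 + 1/2·R1.
R3 ← R3 − 6/5·R1.
R4 ← R4 + 1/10·R1.
R2 ← R2 / (-159/20).
R1 ← R1 + 17/2·R2.
R3 ← R3 − 63/5·R2.
R4 ← R4 − 59/20·R2.
R3 ← R3 / (-1791/530).
R1 ← R1 − 35/159·R3.
R2 ← R2 − 107/159·R3.
R4 ← R4 + 4162/795·R3.
R4 ← R4 / (669661/26865).
R1 ← R1 − 41188/5373·R4.
R2 ← R2 + 14855/5373·R4.
R3 ← R3 − 6404/1791·R4.
Reading off the reduced rows gives m = -3, n = 0, p = -6, q = 0.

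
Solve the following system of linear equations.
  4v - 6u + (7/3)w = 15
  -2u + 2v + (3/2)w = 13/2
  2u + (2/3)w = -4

Row-reduce:
R1 ← R1 / (-6).
R2 ← R2 + 2·R1.
R3 ← R3 − 2·R1.
R2 ← R2 / (2/3).
R1 ← R1 + 2/3·R2.
R3 ← R3 − 4/3·R2.
Row 3 reduces to 0 = -2, a contradiction. The system is inconsistent.

no solution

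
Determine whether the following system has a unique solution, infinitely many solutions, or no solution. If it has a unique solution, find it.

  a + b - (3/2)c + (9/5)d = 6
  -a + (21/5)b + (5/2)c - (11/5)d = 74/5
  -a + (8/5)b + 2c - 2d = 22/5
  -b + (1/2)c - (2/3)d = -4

infinitely many solutions

Row-reduce:
R2 ← R2 + 1·R1.
R3 ← R3 + 1·R1.
R2 ← R2 / (26/5).
R1 ← R1 − 1·R2.
R3 ← R3 − 13/5·R2.
R4 ← R4 + 1·R2.
Swap R3 and R4.
R3 ← R3 / (9/13).
R1 ← R1 + 22/13·R3.
R2 ← R2 − 5/26·R3.
Rank is 3 with 4 unknowns, leaving d free.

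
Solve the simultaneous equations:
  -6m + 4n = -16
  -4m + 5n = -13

m = 2, n = -1

Row-reduce the augmented matrix:
R1 ← R1 / (-6).
R2 ← R2 + 4·R1.
R2 ← R2 / (7/3).
R1 ← R1 + 2/3·R2.
Reading off the reduced rows gives m = 2, n = -1.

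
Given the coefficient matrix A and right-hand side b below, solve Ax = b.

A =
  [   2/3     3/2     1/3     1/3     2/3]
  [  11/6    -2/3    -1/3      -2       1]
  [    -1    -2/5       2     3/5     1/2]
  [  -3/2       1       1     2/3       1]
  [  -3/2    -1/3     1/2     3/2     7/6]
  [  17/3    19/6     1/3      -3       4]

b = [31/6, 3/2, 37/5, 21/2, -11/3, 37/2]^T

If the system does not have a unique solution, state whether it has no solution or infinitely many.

x_1 = -3, x_2 = 5, x_3 = 5, x_4 = -6, x_5 = 0

Row-reduce the augmented matrix:
R1 ← R1 / (2/3).
R2 ← R2 − 11/6·R1.
R3 ← R3 + 1·R1.
R4 ← R4 + 3/2·R1.
R5 ← R5 + 3/2·R1.
R6 ← R6 − 17/3·R1.
R2 ← R2 / (-115/24).
R1 ← R1 − 9/4·R2.
R3 ← R3 − 37/20·R2.
R4 ← R4 − 35/8·R2.
R5 ← R5 − 73/24·R2.
R6 ← R6 + 115/12·R2.
R3 ← R3 / (232/115).
R1 ← R1 + 2/23·R3.
R2 ← R2 − 6/23·R3.
R4 ← R4 − 14/23·R3.
R5 ← R5 − 21/46·R3.
R4 ← R4 / (-431/348).
R1 ← R1 + 101/116·R4.
R2 ← R2 − 71/116·R4.
R3 ← R3 + 3/232·R4.
R5 ← R5 − 563/1392·R4.
R5 ← R5 / (6007/2586).
R1 ← R1 + 135/431·R5.
R2 ← R2 − 304/431·R5.
R3 ← R3 − 491/862·R5.
R4 ← R4 + 963/862·R5.
R6 reduces to 0 = 0, so the extra equation is consistent.
Reading off the reduced rows gives x_1 = -3, x_2 = 5, x_3 = 5, x_4 = -6, x_5 = 0.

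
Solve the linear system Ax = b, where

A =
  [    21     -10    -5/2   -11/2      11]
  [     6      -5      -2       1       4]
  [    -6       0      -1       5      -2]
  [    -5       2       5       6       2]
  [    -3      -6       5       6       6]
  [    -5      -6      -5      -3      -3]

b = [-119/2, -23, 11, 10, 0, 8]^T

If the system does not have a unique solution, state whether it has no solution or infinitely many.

no solution

Row-reduce:
R1 ← R1 / (21).
R2 ← R2 − 6·R1.
R3 ← R3 + 6·R1.
R4 ← R4 + 5·R1.
R5 ← R5 + 3·R1.
R6 ← R6 + 5·R1.
R2 ← R2 / (-15/7).
R1 ← R1 + 10/21·R2.
R3 ← R3 + 20/7·R2.
R4 ← R4 + 8/21·R2.
R5 ← R5 + 52/7·R2.
R6 ← R6 + 176/21·R2.
Swap R3 and R4.
R3 ← R3 / (139/30).
R1 ← R1 − 1/6·R3.
R2 ← R2 − 3/5·R3.
R5 ← R5 − 91/10·R3.
R6 ← R6 + 17/30·R3.
Swap R4 and R5.
R4 ← R4 / (-1670/139).
R1 ← R1 + 137/139·R4.
R2 ← R2 + 243/139·R4.
R3 ← R3 − 127/139·R4.
R6 ← R6 + 1925/139·R4.
Swap R5 and R6.
R5 ← R5 / (271/167).
R1 ← R1 − 86/167·R5.
R2 ← R2 + 62/167·R5.
R3 ← R3 − 108/167·R5.
R4 ← R4 − 58/167·R5.
Row 6 reduces to 0 = 2, a contradiction. The system is inconsistent.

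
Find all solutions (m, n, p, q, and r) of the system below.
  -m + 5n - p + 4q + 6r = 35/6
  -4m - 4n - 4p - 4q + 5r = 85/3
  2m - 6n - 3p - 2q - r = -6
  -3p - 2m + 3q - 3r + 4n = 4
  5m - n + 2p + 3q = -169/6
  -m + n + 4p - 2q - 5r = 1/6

Row-reduce the augmented matrix:
R1 ← R1 / (-1).
R2 ← R2 + 4·R1.
R3 ← R3 − 2·R1.
R4 ← R4 + 2·R1.
R5 ← R5 − 5·R1.
R6 ← R6 + 1·R1.
R2 ← R2 / (-24).
R1 ← R1 + 5·R2.
R3 ← R3 − 4·R2.
R4 ← R4 + 6·R2.
R5 ← R5 − 24·R2.
R6 ← R6 + 4·R2.
R3 ← R3 / (-5).
R1 ← R1 − 1·R3.
R4 ← R4 + 1·R3.
R5 ← R5 + 3·R3.
R6 ← R6 − 5·R3.
R4 ← R4 / (-8/15).
R1 ← R1 − 7/10·R4.
R2 ← R2 − 5/6·R4.
R3 ← R3 + 8/15·R4.
R5 ← R5 − 7/5·R4.
R5 ← R5 / (-791/32).
R1 ← R1 + 1023/64·R5.
R2 ← R2 + 1131/64·R5.
R3 ← R3 − 41/4·R5.
R4 ← R4 − 709/32·R5.
R6 reduces to 0 = 0, so the extra equation is consistent.
Reading off the reduced rows gives m = -3, n = 3/2, p = -4/3, q = -3, r = 1.

m = -3, n = 3/2, p = -4/3, q = -3, r = 1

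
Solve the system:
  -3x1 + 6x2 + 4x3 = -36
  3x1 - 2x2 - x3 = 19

infinitely many solutions

Row-reduce:
R1 ← R1 / (-3).
R2 ← R2 − 3·R1.
R2 ← R2 / (4).
R1 ← R1 + 2·R2.
Rank is 2 with 3 unknowns, leaving x3 free.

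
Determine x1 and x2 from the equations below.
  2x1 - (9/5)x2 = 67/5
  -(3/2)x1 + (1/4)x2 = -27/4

x1 = 4, x2 = -3

Row-reduce the augmented matrix:
R1 ← R1 / (2).
R2 ← R2 + 3/2·R1.
R2 ← R2 / (-11/10).
R1 ← R1 + 9/10·R2.
Reading off the reduced rows gives x1 = 4, x2 = -3.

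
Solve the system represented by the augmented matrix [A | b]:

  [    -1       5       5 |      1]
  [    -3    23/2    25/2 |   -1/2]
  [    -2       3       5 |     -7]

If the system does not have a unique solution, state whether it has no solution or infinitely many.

Row-reduce:
R1 ← R1 / (-1).
R2 ← R2 + 3·R1.
R3 ← R3 + 2·R1.
R2 ← R2 / (-7/2).
R1 ← R1 + 5·R2.
R3 ← R3 + 7·R2.
Row 3 reduces to 0 = -2, a contradiction. The system is inconsistent.

no solution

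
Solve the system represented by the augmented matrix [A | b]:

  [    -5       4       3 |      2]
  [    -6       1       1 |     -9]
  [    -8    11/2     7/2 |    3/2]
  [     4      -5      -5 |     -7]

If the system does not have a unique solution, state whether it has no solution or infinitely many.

Row-reduce:
R1 ← R1 / (-5).
R2 ← R2 + 6·R1.
R3 ← R3 + 8·R1.
R4 ← R4 − 4·R1.
R2 ← R2 / (-19/5).
R1 ← R1 + 4/5·R2.
R3 ← R3 + 9/10·R2.
R4 ← R4 + 9/5·R2.
R3 ← R3 / (-13/19).
R1 ← R1 + 1/19·R3.
R2 ← R2 − 13/19·R3.
R4 ← R4 + 26/19·R3.
Row 4 reduces to 0 = -2, a contradiction. The system is inconsistent.

no solution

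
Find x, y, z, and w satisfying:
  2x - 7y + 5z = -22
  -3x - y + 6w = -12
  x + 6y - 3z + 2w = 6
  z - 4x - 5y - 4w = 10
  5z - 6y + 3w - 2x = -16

x = -3, y = 3, z = 1, w = -3

Row-reduce the augmented matrix:
R1 ← R1 / (2).
R2 ← R2 + 3·R1.
R3 ← R3 − 1·R1.
R4 ← R4 + 4·R1.
R5 ← R5 + 2·R1.
R2 ← R2 / (-23/2).
R1 ← R1 + 7/2·R2.
R3 ← R3 − 19/2·R2.
R4 ← R4 + 19·R2.
R5 ← R5 + 13·R2.
R3 ← R3 / (16/23).
R1 ← R1 − 5/23·R3.
R2 ← R2 + 15/23·R3.
R4 ← R4 + 32/23·R3.
R5 ← R5 − 35/23·R3.
Swap R4 and R5.
R4 ← R4 / (-19).
R1 ← R1 + 4·R4.
R2 ← R2 − 6·R4.
R3 ← R3 − 10·R4.
R5 reduces to 0 = 0, so the extra equation is consistent.
Reading off the reduced rows gives x = -3, y = 3, z = 1, w = -3.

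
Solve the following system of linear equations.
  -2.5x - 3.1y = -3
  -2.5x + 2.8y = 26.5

Row-reduce the augmented matrix:
R1 ← R1 / (-5/2).
R2 ← R2 + 5/2·R1.
R2 ← R2 / (59/10).
R1 ← R1 − 31/25·R2.
Reading off the reduced rows gives x = -5, y = 5.

x = -5, y = 5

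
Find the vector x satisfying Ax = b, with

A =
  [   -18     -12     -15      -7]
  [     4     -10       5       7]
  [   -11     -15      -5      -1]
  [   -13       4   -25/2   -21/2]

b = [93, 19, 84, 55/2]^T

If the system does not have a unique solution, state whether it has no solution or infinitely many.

infinitely many solutions

Row-reduce:
R1 ← R1 / (-18).
R2 ← R2 − 4·R1.
R3 ← R3 + 11·R1.
R4 ← R4 + 13·R1.
R2 ← R2 / (-38/3).
R1 ← R1 − 2/3·R2.
R3 ← R3 + 23/3·R2.
R4 ← R4 − 38/3·R2.
R3 ← R3 / (60/19).
R1 ← R1 − 35/38·R3.
R2 ← R2 + 5/38·R3.
Rank is 3 with 4 unknowns, leaving x_4 free.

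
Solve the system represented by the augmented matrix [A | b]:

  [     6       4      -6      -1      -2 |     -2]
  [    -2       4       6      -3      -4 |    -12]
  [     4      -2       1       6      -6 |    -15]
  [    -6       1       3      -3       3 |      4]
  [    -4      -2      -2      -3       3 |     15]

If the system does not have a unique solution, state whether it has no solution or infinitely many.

x_1 = 0, x_2 = -2, x_3 = -1, x_4 = -2, x_5 = 1

Row-reduce the augmented matrix:
R1 ← R1 / (6).
R2 ← R2 + 2·R1.
R3 ← R3 − 4·R1.
R4 ← R4 + 6·R1.
R5 ← R5 + 4·R1.
R2 ← R2 / (16/3).
R1 ← R1 − 2/3·R2.
R3 ← R3 + 14/3·R2.
R4 ← R4 − 5·R2.
R5 ← R5 − 2/3·R2.
R3 ← R3 / (17/2).
R1 ← R1 + 3/2·R3.
R2 ← R2 − 3/4·R3.
R4 ← R4 + 27/4·R3.
R5 ← R5 + 13/2·R3.
R4 ← R4 / (143/68).
R1 ← R1 − 31/34·R4.
R2 ← R2 + 65/68·R4.
R3 ← R3 − 15/34·R4.
R5 ← R5 + 13/34·R4.
R5 ← R5 / (-52/11).
R1 ← R1 + 175/286·R5.
R2 ← R2 + 9/11·R5.
R3 ← R3 + 100/143·R5.
R4 ← R4 + 107/143·R5.
Reading off the reduced rows gives x_1 = 0, x_2 = -2, x_3 = -1, x_4 = -2, x_5 = 1.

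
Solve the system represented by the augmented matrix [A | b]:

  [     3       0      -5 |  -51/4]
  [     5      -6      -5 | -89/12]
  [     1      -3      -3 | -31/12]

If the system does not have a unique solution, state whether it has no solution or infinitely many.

x_1 = -4/3, x_2 = -4/3, x_3 = 7/4

Row-reduce the augmented matrix:
R1 ← R1 / (3).
R2 ← R2 − 5·R1.
R3 ← R3 − 1·R1.
R2 ← R2 / (-6).
R3 ← R3 + 3·R2.
R3 ← R3 / (-3).
R1 ← R1 + 5/3·R3.
R2 ← R2 + 5/9·R3.
Reading off the reduced rows gives x_1 = -4/3, x_2 = -4/3, x_3 = 7/4.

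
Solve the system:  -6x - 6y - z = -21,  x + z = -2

Row-reduce:
R1 ← R1 / (-6).
R2 ← R2 − 1·R1.
R2 ← R2 / (-1).
R1 ← R1 − 1·R2.
Rank is 2 with 3 unknowns, leaving z free.

infinitely many solutions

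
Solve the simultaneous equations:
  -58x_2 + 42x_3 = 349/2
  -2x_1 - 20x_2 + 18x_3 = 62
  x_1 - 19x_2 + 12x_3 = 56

no solution

Row-reduce:
Swap R1 and R2.
R1 ← R1 / (-2).
R3 ← R3 − 1·R1.
R2 ← R2 / (-58).
R1 ← R1 − 10·R2.
R3 ← R3 + 29·R2.
Row 3 reduces to 0 = -1/4, a contradiction. The system is inconsistent.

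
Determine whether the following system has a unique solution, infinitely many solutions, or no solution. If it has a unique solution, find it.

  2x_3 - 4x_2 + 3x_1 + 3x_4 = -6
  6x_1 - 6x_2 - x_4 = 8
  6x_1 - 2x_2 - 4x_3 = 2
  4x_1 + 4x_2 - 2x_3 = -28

x_1 = -4, x_2 = -5, x_3 = -4, x_4 = -2

Row-reduce the augmented matrix:
R1 ← R1 / (3).
R2 ← R2 − 6·R1.
R3 ← R3 − 6·R1.
R4 ← R4 − 4·R1.
R2 ← R2 / (2).
R1 ← R1 + 4/3·R2.
R3 ← R3 − 6·R2.
R4 ← R4 − 28/3·R2.
R3 ← R3 / (4).
R1 ← R1 + 2·R3.
R2 ← R2 + 2·R3.
R4 ← R4 − 14·R3.
R4 ← R4 / (-143/6).
R1 ← R1 − 23/6·R4.
R2 ← R2 − 4·R4.
R3 ← R3 − 15/4·R4.
Reading off the reduced rows gives x_1 = -4, x_2 = -5, x_3 = -4, x_4 = -2.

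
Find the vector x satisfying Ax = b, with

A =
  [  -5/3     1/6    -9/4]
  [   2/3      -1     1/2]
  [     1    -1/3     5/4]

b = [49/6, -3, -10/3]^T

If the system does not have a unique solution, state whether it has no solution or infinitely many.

no solution

Row-reduce:
R1 ← R1 / (-5/3).
R2 ← R2 − 2/3·R1.
R3 ← R3 − 1·R1.
R2 ← R2 / (-14/15).
R1 ← R1 + 1/10·R2.
R3 ← R3 + 7/30·R2.
Row 3 reduces to 0 = 3/2, a contradiction. The system is inconsistent.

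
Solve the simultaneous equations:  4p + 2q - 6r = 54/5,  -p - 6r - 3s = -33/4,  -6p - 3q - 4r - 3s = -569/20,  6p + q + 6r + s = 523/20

Row-reduce the augmented matrix:
R1 ← R1 / (4).
R2 ← R2 + 1·R1.
R3 ← R3 + 6·R1.
R4 ← R4 − 6·R1.
R2 ← R2 / (1/2).
R1 ← R1 − 1/2·R2.
R4 ← R4 + 2·R2.
R3 ← R3 / (-13).
R1 ← R1 − 6·R3.
R2 ← R2 + 15·R3.
R4 ← R4 + 15·R3.
R4 ← R4 / (-98/13).
R1 ← R1 − 21/13·R4.
R2 ← R2 + 33/13·R4.
R3 ← R3 − 3/13·R4.
Reading off the reduced rows gives p = 3, q = 12/5, r = 1, s = -1/4.

p = 3, q = 12/5, r = 1, s = -1/4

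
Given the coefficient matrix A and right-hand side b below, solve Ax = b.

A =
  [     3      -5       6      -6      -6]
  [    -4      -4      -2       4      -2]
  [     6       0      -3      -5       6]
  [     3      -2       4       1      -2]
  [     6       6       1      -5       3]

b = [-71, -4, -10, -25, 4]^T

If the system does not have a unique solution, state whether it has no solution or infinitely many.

x_1 = -5, x_2 = 4, x_3 = 2, x_4 = 2, x_5 = 6

Row-reduce the augmented matrix:
R1 ← R1 / (3).
R2 ← R2 + 4·R1.
R3 ← R3 − 6·R1.
R4 ← R4 − 3·R1.
R5 ← R5 − 6·R1.
R2 ← R2 / (-32/3).
R1 ← R1 + 5/3·R2.
R3 ← R3 − 10·R2.
R4 ← R4 − 3·R2.
R5 ← R5 − 16·R2.
R3 ← R3 / (-75/8).
R1 ← R1 − 17/16·R3.
R2 ← R2 + 9/16·R3.
R4 ← R4 + 5/16·R3.
R5 ← R5 + 2·R3.
R4 ← R4 / (173/30).
R1 ← R1 + 151/150·R4.
R2 ← R2 − 9/50·R4.
R3 ← R3 + 26/75·R4.
R5 ← R5 − 23/75·R4.
R5 ← R5 / (-1633/865).
R1 ← R1 − 603/865·R5.
R2 ← R2 − 339/865·R5.
R3 ← R3 + 749/865·R5.
R4 ← R4 − 27/173·R5.
Reading off the reduced rows gives x_1 = -5, x_2 = 4, x_3 = 2, x_4 = 2, x_5 = 6.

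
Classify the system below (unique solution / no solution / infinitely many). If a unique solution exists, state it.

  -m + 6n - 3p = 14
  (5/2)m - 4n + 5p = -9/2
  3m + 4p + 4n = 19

Row-reduce:
R1 ← R1 / (-1).
R2 ← R2 − 5/2·R1.
R3 ← R3 − 3·R1.
R2 ← R2 / (11).
R1 ← R1 + 6·R2.
R3 ← R3 − 22·R2.
Rank is 2 with 3 unknowns, leaving p free.

infinitely many solutions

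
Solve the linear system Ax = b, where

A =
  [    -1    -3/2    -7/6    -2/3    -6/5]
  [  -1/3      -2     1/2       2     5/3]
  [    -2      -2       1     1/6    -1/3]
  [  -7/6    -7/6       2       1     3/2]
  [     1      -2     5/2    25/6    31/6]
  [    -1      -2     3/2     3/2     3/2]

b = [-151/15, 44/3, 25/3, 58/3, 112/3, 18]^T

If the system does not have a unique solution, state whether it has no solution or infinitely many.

x_1 = -4, x_2 = 2, x_3 = 4, x_4 = 6, x_5 = 2

Row-reduce the augmented matrix:
R1 ← R1 / (-1).
R2 ← R2 + 1/3·R1.
R3 ← R3 + 2·R1.
R4 ← R4 + 7/6·R1.
R5 ← R5 − 1·R1.
R6 ← R6 + 1·R1.
R2 ← R2 / (-3/2).
R1 ← R1 − 3/2·R2.
R3 ← R3 − 1·R2.
R4 ← R4 − 7/12·R2.
R5 ← R5 + 7/2·R2.
R6 ← R6 + 1/2·R2.
R3 ← R3 / (106/27).
R1 ← R1 − 37/18·R3.
R2 ← R2 + 16/27·R3.
R4 ← R4 − 1201/324·R3.
R5 ← R5 + 20/27·R3.
R6 ← R6 − 64/27·R3.
R4 ← R4 / (-1321/7632).
R1 ← R1 − 563/424·R4.
R2 ← R2 + 164/159·R4.
R3 ← R3 − 161/212·R4.
R5 ← R5 + 119/106·R4.
R6 ← R6 + 119/318·R4.
R5 ← R5 / (-41403/13210).
R1 ← R1 − 32543/6605·R5.
R2 ← R2 + 23438/6605·R5.
R3 ← R3 − 3776/1321·R5.
R4 ← R4 + 3446/1321·R5.
R6 ← R6 + 13801/13210·R5.
R6 reduces to 0 = 0, so the extra equation is consistent.
Reading off the reduced rows gives x_1 = -4, x_2 = 2, x_3 = 4, x_4 = 6, x_5 = 2.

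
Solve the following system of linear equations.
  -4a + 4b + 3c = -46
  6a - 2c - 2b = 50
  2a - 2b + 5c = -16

Row-reduce the augmented matrix:
R1 ← R1 / (-4).
R2 ← R2 − 6·R1.
R3 ← R3 − 2·R1.
R2 ← R2 / (4).
R1 ← R1 + 1·R2.
R3 ← R3 / (13/2).
R1 ← R1 + 1/8·R3.
R2 ← R2 − 5/8·R3.
Reading off the reduced rows gives a = 6, b = -1, c = -6.

a = 6, b = -1, c = -6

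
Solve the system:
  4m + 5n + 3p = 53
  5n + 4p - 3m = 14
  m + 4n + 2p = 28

m = 6, n = 4, p = 3

Row-reduce the augmented matrix:
R1 ← R1 / (4).
R2 ← R2 + 3·R1.
R3 ← R3 − 1·R1.
R2 ← R2 / (35/4).
R1 ← R1 − 5/4·R2.
R3 ← R3 − 11/4·R2.
R3 ← R3 / (-5/7).
R1 ← R1 + 1/7·R3.
R2 ← R2 − 5/7·R3.
Reading off the reduced rows gives m = 6, n = 4, p = 3.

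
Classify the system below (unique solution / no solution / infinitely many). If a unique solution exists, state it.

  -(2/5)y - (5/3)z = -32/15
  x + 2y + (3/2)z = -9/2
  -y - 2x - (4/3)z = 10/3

x = -3/2, y = -3, z = 2

Row-reduce the augmented matrix:
Swap R1 and R2.
R3 ← R3 + 2·R1.
R2 ← R2 / (-2/5).
R1 ← R1 − 2·R2.
R3 ← R3 − 3·R2.
R3 ← R3 / (-65/6).
R1 ← R1 + 41/6·R3.
R2 ← R2 − 25/6·R3.
Reading off the reduced rows gives x = -3/2, y = -3, z = 2.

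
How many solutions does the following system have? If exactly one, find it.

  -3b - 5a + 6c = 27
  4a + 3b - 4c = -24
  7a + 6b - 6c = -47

no solution

Row-reduce:
R1 ← R1 / (-5).
R2 ← R2 − 4·R1.
R3 ← R3 − 7·R1.
R2 ← R2 / (3/5).
R1 ← R1 − 3/5·R2.
R3 ← R3 − 9/5·R2.
Row 3 reduces to 0 = -2, a contradiction. The system is inconsistent.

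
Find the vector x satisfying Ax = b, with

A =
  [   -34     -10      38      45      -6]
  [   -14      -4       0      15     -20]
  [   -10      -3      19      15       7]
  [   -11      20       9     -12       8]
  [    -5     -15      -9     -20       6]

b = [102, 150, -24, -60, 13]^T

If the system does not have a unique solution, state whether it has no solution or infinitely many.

Row-reduce:
R1 ← R1 / (-34).
R2 ← R2 + 14·R1.
R3 ← R3 + 10·R1.
R4 ← R4 + 11·R1.
R5 ← R5 + 5·R1.
R2 ← R2 / (2/17).
R1 ← R1 − 5/17·R2.
R3 ← R3 + 1/17·R2.
R4 ← R4 − 395/17·R2.
R5 ← R5 + 230/17·R2.
Swap R3 and R4.
R3 ← R3 / (3087).
R1 ← R1 − 38·R3.
R2 ← R2 + 133·R3.
R5 ← R5 + 1814·R3.
Swap R4 and R5.
R4 ← R4 / (-26409/686).
R1 ← R1 + 517/686·R4.
R2 ← R2 + 109/98·R4.
R3 ← R3 − 149/686·R4.
Rank is 4 with 5 unknowns, leaving x_5 free.

infinitely many solutions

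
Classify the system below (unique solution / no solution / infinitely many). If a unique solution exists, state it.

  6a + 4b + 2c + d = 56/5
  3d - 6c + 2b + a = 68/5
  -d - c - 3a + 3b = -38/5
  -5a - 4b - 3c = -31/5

a = 2, b = -1/5, c = -1, d = 2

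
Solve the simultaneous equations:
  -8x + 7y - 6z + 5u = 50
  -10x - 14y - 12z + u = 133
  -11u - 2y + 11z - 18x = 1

infinitely many solutions

Row-reduce:
R1 ← R1 / (-8).
R2 ← R2 + 10·R1.
R3 ← R3 + 18·R1.
R2 ← R2 / (-91/4).
R1 ← R1 + 7/8·R2.
R3 ← R3 + 71/4·R2.
R3 ← R3 / (2549/91).
R1 ← R1 − 12/13·R3.
R2 ← R2 − 18/91·R3.
Rank is 3 with 4 unknowns, leaving u free.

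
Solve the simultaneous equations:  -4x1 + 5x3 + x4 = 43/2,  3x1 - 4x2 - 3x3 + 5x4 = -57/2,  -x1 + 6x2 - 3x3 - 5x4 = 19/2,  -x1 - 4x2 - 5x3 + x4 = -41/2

x1 = -2, x2 = 3/2, x3 = 3, x4 = -3/2

Row-reduce the augmented matrix:
R1 ← R1 / (-4).
R2 ← R2 − 3·R1.
R3 ← R3 + 1·R1.
R4 ← R4 + 1·R1.
R2 ← R2 / (-4).
R3 ← R3 − 6·R2.
R4 ← R4 + 4·R2.
R3 ← R3 / (-25/8).
R1 ← R1 + 5/4·R3.
R2 ← R2 + 3/16·R3.
R4 ← R4 + 7·R3.
R4 ← R4 / (-314/25).
R1 ← R1 + 8/5·R4.
R2 ← R2 + 41/25·R4.
R3 ← R3 + 27/25·R4.
Reading off the reduced rows gives x1 = -2, x2 = 3/2, x3 = 3, x4 = -3/2.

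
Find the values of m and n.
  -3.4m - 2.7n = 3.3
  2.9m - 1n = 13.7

m = 3, n = -5

Row-reduce the augmented matrix:
R1 ← R1 / (-17/5).
R2 ← R2 − 29/10·R1.
R2 ← R2 / (-1123/340).
R1 ← R1 − 27/34·R2.
Reading off the reduced rows gives m = 3, n = -5.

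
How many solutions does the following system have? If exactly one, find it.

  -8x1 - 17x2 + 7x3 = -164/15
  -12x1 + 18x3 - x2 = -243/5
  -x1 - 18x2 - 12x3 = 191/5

Row-reduce the augmented matrix:
R1 ← R1 / (-8).
R2 ← R2 + 12·R1.
R3 ← R3 + 1·R1.
R2 ← R2 / (49/2).
R1 ← R1 − 17/8·R2.
R3 ← R3 + 127/8·R2.
R3 ← R3 / (-1571/196).
R1 ← R1 + 299/196·R3.
R2 ← R2 − 15/49·R3.
Reading off the reduced rows gives x1 = 3/5, x2 = -3/5, x3 = -7/3.

x1 = 3/5, x2 = -3/5, x3 = -7/3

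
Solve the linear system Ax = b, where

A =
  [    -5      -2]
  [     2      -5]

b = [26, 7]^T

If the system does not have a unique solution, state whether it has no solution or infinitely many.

Row-reduce the augmented matrix:
R1 ← R1 / (-5).
R2 ← R2 − 2·R1.
R2 ← R2 / (-29/5).
R1 ← R1 − 2/5·R2.
Reading off the reduced rows gives x_1 = -4, x_2 = -3.

x_1 = -4, x_2 = -3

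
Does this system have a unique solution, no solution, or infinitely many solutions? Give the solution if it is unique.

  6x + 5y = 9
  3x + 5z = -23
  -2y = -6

Row-reduce the augmented matrix:
R1 ← R1 / (6).
R2 ← R2 − 3·R1.
R2 ← R2 / (-5/2).
R1 ← R1 − 5/6·R2.
R3 ← R3 + 2·R2.
R3 ← R3 / (-4).
R1 ← R1 − 5/3·R3.
R2 ← R2 + 2·R3.
Reading off the reduced rows gives x = -1, y = 3, z = -4.

x = -1, y = 3, z = -4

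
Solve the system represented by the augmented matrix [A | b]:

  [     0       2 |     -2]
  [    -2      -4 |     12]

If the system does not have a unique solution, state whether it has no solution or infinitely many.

Row-reduce the augmented matrix:
Swap R1 and R2.
R1 ← R1 / (-2).
R2 ← R2 / (2).
R1 ← R1 − 2·R2.
Reading off the reduced rows gives x_1 = -4, x_2 = -1.

x_1 = -4, x_2 = -1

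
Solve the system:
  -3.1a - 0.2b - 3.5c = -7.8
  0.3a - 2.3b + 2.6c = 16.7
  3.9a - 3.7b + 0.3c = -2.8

Row-reduce the augmented matrix:
R1 ← R1 / (-31/10).
R2 ← R2 − 3/10·R1.
R3 ← R3 − 39/10·R1.
R2 ← R2 / (-719/310).
R1 ← R1 − 2/31·R2.
R3 ← R3 + 245/62·R2.
R3 ← R3 / (-57203/7190).
R1 ← R1 − 857/719·R3.
R2 ← R2 + 701/719·R3.
Reading off the reduced rows gives a = -3, b = -2, c = 5.

a = -3, b = -2, c = 5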